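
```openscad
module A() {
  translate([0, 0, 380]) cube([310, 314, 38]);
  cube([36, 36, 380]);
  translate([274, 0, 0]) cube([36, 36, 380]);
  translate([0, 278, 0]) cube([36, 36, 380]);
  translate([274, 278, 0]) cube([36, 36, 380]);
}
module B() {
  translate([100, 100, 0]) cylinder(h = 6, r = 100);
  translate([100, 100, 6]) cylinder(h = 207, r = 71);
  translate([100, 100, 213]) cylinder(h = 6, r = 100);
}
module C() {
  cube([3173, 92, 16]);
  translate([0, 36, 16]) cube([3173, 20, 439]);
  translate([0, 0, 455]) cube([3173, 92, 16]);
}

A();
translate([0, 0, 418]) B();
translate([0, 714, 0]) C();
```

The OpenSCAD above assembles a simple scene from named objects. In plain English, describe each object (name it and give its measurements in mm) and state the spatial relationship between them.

A is a four-legged stool. The seat is 310×314 mm, 38 mm thick, top at z = 418 mm. It stands on four square legs, each 36×36 mm in cross-section, from z = 0 to the seat underside, each flush with a corner of the seat.

B is a spool: two coaxial disc flanges of radius 100 mm and thickness 6 mm, joined by a core cylinder of radius 71 mm and height 207 mm. The lower flange rests on z = 0 and the three cylinders share a vertical axis.

C is an I-beam lying along x, 3173 mm long. Overall section height 471 mm. Two flanges 92 mm wide (y) and 16 mm thick, one on the floor and one at the top; a web 20 mm thick runs between them, centred on the flange width.

The spool is on top of the stool. The I-beam is on the floor beside the stool on its +y side.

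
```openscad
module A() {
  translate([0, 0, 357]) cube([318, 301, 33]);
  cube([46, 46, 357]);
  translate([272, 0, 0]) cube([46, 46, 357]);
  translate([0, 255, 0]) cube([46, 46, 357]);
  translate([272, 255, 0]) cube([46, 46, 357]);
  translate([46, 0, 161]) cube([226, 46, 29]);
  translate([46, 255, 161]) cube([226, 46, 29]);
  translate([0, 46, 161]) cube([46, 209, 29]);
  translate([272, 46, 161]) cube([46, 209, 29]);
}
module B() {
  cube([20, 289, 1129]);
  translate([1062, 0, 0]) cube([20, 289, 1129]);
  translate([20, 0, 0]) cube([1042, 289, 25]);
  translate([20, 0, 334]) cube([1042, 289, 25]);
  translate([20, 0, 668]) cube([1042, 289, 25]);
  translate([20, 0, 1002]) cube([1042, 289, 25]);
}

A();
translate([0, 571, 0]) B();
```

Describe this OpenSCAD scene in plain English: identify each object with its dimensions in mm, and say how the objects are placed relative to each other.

A is a four-legged stool. The seat is 318×301 mm, 33 mm thick, top at z = 390 mm. It stands on four square legs, each 46×46 mm in cross-section, from z = 0 to the seat underside, each flush with a corner of the seat. Four stretchers, 46 mm wide and 29 mm tall, connect adjacent legs with their undersides at z = 161 mm, each running between the inner faces of the legs it joins and aligned with the legs' outer faces on the other axis.

B is an open bookshelf. Two side panels, each 20 mm thick, 289 mm deep and 1129 mm tall, stand 1082 mm apart (outside-to-outside). Between them sit 4 shelves, each 25 mm thick and 289 mm deep, spanning the full gap between the sides. The bottom shelf rests on the floor (its underside at z = 0) and the clear gap between one shelf's top and the next shelf's underside is 309 mm.

The bookshelf is on the floor beside the stool on its +y side.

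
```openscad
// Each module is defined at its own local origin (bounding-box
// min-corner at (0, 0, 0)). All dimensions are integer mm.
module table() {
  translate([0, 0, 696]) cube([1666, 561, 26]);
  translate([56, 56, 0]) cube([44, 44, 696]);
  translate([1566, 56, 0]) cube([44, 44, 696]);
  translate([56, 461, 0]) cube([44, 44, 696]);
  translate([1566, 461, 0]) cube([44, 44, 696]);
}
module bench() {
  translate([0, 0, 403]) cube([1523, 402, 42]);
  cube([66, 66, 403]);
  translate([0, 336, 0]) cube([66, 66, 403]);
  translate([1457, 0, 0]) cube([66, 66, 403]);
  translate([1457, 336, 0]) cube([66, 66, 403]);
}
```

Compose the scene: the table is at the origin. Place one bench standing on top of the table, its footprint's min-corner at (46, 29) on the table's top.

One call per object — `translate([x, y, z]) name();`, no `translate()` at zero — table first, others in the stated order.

table();
translate([46, 29, 722]) bench();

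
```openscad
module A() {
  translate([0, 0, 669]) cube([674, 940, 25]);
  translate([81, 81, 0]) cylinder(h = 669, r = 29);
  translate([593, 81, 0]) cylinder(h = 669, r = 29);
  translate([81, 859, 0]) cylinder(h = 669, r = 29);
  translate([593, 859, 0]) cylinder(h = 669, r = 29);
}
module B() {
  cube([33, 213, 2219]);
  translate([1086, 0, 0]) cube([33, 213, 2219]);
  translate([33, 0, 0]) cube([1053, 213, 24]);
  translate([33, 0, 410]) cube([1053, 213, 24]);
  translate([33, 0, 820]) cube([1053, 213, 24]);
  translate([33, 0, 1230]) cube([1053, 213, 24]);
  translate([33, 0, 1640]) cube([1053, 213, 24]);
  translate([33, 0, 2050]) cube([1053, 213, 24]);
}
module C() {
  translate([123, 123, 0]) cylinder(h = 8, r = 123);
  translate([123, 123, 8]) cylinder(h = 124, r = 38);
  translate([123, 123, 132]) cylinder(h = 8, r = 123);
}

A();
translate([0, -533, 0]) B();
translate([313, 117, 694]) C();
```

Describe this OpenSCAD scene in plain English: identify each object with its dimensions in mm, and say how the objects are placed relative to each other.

A is a table with a 674×940 mm rectangular top, 25 mm thick, top surface at z = 694 mm, supported by four round legs of 58 mm diameter, each leg's bounding box inset 52 mm from the nearest pair of top edges, running from the floor.

B is a bookshelf 1119 mm wide overall, 213 mm deep and 2219 mm tall. The two sides are 33 mm thick vertical panels. 6 horizontal shelves of 24 mm thickness span between the inner faces of the sides; the lowest shelf sits on the floor and shelves are stacked with a clear vertical gap of 386 mm between each pair.

C is a spool: two coaxial disc flanges of radius 123 mm and thickness 8 mm, joined by a core cylinder of radius 38 mm and height 124 mm. The lower flange rests on z = 0 and the three cylinders share a vertical axis.

The bookshelf is on the floor beside the table on its −y side. The spool is on top of the table.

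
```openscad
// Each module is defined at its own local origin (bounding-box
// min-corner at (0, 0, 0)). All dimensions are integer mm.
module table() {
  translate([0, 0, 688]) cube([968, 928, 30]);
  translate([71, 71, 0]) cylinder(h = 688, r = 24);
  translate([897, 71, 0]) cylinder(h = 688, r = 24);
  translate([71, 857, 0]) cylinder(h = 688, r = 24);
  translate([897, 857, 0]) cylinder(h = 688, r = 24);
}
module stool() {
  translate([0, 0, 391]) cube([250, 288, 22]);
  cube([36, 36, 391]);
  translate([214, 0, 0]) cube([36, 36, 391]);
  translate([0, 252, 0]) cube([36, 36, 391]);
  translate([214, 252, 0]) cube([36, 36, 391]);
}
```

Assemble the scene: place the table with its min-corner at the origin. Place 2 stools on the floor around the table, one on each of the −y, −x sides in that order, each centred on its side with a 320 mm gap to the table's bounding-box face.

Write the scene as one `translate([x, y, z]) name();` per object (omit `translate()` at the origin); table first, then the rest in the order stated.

table();
translate([359, -608, 0]) stool();
translate([-570, 320, 0]) stool();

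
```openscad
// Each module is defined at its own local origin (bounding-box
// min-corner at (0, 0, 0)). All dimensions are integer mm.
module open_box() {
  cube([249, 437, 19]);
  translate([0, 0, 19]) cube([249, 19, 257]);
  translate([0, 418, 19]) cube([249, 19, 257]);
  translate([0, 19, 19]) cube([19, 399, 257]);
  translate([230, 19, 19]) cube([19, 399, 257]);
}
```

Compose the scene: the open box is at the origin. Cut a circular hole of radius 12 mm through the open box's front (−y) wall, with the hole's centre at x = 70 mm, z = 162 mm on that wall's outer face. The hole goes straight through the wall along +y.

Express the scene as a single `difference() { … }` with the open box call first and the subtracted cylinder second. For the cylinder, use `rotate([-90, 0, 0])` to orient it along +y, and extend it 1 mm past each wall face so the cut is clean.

difference() {
  open_box();
  translate([70, -1, 162]) rotate([-90, 0, 0]) cylinder(h = 21, r = 12);
}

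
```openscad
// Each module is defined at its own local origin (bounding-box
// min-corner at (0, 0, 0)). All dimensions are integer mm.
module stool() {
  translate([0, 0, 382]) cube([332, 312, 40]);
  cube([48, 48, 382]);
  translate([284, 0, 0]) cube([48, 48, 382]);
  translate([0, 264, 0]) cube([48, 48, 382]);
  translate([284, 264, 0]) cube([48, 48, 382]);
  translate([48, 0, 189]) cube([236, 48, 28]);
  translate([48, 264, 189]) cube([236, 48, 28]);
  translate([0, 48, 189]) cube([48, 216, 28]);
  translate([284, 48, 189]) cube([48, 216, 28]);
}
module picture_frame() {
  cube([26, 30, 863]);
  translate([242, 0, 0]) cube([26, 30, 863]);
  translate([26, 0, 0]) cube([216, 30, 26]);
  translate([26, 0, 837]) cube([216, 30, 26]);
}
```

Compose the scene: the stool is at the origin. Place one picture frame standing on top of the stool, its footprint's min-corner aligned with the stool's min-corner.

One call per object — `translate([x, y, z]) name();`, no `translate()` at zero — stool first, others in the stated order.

stool();
translate([0, 0, 422]) picture_frame();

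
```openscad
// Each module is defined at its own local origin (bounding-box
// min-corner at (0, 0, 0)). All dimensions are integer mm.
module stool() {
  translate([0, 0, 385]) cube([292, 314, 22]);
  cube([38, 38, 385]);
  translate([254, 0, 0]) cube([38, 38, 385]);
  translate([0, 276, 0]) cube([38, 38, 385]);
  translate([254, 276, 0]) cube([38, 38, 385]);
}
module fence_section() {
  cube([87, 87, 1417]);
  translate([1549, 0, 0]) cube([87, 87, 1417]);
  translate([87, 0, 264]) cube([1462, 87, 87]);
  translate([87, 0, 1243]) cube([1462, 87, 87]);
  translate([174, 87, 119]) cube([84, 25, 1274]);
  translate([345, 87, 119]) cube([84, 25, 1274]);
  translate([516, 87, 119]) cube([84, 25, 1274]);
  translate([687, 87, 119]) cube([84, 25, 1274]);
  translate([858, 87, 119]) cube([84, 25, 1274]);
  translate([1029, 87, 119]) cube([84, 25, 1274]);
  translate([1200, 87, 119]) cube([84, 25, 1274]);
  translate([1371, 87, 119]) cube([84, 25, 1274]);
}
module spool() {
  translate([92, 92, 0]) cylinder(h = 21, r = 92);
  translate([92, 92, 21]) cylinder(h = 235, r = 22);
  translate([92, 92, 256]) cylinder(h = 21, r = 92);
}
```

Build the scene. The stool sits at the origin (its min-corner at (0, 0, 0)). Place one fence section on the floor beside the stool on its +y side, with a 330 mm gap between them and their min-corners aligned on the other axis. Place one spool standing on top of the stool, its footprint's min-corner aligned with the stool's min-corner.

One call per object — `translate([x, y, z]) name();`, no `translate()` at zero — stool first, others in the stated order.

stool();
translate([0, 644, 0]) fence_section();
translate([0, 0, 407]) spool();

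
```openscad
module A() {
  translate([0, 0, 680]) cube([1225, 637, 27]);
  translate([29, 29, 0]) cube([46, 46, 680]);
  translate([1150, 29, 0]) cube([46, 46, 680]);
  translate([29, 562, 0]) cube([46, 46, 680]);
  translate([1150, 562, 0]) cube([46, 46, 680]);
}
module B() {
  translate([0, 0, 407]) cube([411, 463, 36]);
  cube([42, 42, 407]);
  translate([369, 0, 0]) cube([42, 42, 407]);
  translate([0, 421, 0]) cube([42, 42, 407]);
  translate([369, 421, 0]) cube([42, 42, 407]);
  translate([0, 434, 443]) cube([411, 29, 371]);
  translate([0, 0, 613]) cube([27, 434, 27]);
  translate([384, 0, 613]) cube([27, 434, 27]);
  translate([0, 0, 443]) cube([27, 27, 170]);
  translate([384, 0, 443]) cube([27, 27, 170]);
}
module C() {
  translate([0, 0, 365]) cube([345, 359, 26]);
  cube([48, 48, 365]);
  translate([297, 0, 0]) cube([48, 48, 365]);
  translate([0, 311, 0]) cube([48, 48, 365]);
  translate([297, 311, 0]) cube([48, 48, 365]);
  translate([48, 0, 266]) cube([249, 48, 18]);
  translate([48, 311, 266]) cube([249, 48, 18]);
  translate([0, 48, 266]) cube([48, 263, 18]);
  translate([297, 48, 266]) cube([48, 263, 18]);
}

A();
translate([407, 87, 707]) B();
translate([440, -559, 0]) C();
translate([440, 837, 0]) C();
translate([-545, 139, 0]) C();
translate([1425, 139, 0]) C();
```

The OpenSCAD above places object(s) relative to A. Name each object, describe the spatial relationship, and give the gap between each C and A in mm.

Each stool's nearest face is 200 mm from the table's bounding box.

A is a table. B is a chair. C is a stool. The chair is on top of the table, centred. Four stools sit around the table at the −y, +y, −x, +x sides. The gap between each stool and the table is 200 mm.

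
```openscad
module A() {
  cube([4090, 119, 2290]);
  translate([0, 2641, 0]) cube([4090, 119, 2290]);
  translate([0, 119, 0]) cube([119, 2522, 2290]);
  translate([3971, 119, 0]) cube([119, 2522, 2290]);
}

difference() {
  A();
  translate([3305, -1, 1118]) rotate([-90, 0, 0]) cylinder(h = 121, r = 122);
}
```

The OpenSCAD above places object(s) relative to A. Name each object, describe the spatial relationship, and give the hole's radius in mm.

A is a house frame. The house frame has a circular hole through its front wall. The hole's radius is 122 mm.

The subtracted cylinder has r = 122 mm.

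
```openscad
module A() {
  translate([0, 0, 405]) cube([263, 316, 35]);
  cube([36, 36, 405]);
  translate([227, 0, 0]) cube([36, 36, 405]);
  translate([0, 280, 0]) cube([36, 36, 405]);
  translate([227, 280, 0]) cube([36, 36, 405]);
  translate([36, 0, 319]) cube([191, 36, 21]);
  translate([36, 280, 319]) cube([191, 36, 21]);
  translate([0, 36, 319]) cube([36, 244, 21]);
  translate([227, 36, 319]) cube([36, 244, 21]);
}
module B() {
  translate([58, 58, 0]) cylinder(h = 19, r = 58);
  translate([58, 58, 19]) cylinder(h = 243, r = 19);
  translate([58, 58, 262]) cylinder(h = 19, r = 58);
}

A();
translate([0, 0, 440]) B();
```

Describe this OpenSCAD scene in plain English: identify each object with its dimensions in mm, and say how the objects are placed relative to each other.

A is a four-legged stool. The seat is a 263×316×35 mm slab whose top surface is at z = 440 mm; four square legs, each 36×36 mm in cross-section, run from the floor (z = 0) to the underside of the seat, each flush with a corner of the seat. Four stretchers, 36 mm wide and 21 mm tall, connect adjacent legs with their undersides at z = 319 mm, each running between the inner faces of the legs it joins and aligned with the legs' outer faces on the other axis.

B is a spool: two coaxial disc flanges of radius 58 mm and thickness 19 mm, joined by a core cylinder of radius 19 mm and height 243 mm. The lower flange rests on z = 0 and the three cylinders share a vertical axis.

The spool is on top of the stool.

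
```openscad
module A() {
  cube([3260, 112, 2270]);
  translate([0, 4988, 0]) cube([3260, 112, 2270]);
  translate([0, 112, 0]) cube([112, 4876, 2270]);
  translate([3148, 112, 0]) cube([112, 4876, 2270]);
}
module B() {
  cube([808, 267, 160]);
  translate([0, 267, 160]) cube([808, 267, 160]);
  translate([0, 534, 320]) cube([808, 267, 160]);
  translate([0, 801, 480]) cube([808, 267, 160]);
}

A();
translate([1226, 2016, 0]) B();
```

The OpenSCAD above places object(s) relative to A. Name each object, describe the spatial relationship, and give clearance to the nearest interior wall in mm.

A is a house frame. B is a staircase. The staircase sits inside the house frame, centred. The clearance to the nearest interior wall is 1114 mm.

Clearances: x = 1114, y = 1904; minimum 1114 mm.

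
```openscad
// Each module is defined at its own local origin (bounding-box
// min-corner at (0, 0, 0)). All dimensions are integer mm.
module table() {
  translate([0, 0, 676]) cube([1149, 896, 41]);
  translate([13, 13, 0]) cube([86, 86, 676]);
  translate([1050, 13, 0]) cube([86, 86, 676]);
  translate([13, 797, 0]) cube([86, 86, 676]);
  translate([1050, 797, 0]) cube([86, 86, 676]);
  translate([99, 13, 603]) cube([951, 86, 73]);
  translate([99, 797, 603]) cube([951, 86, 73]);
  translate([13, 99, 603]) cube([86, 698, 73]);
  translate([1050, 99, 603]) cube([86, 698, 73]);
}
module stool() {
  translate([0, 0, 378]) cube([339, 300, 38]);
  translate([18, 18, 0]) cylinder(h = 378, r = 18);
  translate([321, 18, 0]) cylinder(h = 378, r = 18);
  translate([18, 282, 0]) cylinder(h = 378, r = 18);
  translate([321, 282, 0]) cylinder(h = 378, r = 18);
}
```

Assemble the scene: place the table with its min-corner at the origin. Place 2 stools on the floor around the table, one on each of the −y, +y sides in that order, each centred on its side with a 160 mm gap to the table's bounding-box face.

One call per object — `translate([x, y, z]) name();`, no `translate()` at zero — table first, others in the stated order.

table();
translate([405, -460, 0]) stool();
translate([405, 1056, 0]) stool();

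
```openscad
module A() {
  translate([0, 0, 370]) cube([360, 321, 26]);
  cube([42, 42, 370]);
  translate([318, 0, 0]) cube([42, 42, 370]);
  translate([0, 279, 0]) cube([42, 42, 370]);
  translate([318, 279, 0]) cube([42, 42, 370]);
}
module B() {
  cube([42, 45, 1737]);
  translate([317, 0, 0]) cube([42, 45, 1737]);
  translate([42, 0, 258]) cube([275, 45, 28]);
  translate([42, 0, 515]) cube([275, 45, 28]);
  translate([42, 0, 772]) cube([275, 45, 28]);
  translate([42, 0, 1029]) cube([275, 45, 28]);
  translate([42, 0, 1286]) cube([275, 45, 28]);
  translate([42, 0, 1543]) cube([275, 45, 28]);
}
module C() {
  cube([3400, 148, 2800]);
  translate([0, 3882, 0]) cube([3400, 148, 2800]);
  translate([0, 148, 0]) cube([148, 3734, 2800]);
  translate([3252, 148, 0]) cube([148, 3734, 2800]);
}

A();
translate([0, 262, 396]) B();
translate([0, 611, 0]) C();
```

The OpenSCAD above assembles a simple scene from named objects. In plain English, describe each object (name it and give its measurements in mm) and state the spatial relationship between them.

A is a four-legged stool. The seat is 360×321 mm, 26 mm thick, top at z = 396 mm. It stands on four square legs, each 42×42 mm in cross-section, from z = 0 to the seat underside, each flush with a corner of the seat.

B is a wooden ladder with two side rails of 42×45 mm section and 1737 mm height, set 359 mm apart overall. Between them run 6 rectangular rungs (45 mm deep, 28 mm thick), front faces flush with the rails' −y face. The bottom of the first rung is 258 mm above the floor and each subsequent rung is 257 mm higher than the one below.

C is the wall frame of a small rectangular building: four walls, each 2800 mm tall and 148 mm thick, enclosing a footprint 3400 mm (x) by 4030 mm (y) outside-to-outside, with no floor or roof. The front and back walls (the −y and +y sides) span the full width; the two side walls fit between them.

The ladder is on top of the stool. The house frame is on the floor beside the stool on its +y side.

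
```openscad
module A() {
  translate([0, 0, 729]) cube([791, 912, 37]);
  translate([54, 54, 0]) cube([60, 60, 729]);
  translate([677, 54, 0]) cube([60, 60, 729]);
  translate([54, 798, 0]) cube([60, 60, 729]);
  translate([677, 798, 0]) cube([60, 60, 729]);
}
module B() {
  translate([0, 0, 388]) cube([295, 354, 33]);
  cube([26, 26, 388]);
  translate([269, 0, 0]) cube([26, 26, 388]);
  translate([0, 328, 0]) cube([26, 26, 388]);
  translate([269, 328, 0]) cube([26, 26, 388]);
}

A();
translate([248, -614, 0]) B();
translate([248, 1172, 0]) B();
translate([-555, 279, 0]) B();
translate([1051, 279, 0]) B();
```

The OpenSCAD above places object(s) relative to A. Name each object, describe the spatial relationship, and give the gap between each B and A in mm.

Each stool's nearest face is 260 mm from the table's bounding box.

A is a table. B is a stool. Four stools sit around the table at the −y, +y, −x, +x sides. The gap between each stool and the table is 260 mm.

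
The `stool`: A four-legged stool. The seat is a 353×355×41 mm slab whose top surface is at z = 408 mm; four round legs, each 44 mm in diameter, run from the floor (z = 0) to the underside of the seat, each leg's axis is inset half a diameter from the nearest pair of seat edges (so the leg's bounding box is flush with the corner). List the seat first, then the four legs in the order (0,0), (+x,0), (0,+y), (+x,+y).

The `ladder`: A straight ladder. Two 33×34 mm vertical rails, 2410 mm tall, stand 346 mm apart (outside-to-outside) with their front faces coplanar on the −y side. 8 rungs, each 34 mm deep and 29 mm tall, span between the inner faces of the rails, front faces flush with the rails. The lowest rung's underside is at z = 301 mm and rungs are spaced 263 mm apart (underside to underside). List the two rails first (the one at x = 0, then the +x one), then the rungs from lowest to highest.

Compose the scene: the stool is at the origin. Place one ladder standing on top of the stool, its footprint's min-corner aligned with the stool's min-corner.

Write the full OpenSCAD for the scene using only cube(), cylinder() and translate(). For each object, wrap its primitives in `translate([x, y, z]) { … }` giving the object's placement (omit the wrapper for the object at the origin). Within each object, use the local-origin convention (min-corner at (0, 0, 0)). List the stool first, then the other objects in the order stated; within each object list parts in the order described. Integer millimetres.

translate([0, 0, 367]) cube([353, 355, 41]);
translate([22, 22, 0]) cylinder(h = 367, r = 22);
translate([331, 22, 0]) cylinder(h = 367, r = 22);
translate([22, 333, 0]) cylinder(h = 367, r = 22);
translate([331, 333, 0]) cylinder(h = 367, r = 22);
translate([0, 0, 408]) {
  cube([33, 34, 2410]);
  translate([313, 0, 0]) cube([33, 34, 2410]);
  translate([33, 0, 301]) cube([280, 34, 29]);
  translate([33, 0, 564]) cube([280, 34, 29]);
  translate([33, 0, 827]) cube([280, 34, 29]);
  translate([33, 0, 1090]) cube([280, 34, 29]);
  translate([33, 0, 1353]) cube([280, 34, 29]);
  translate([33, 0, 1616]) cube([280, 34, 29]);
  translate([33, 0, 1879]) cube([280, 34, 29]);
  translate([33, 0, 2142]) cube([280, 34, 29]);
}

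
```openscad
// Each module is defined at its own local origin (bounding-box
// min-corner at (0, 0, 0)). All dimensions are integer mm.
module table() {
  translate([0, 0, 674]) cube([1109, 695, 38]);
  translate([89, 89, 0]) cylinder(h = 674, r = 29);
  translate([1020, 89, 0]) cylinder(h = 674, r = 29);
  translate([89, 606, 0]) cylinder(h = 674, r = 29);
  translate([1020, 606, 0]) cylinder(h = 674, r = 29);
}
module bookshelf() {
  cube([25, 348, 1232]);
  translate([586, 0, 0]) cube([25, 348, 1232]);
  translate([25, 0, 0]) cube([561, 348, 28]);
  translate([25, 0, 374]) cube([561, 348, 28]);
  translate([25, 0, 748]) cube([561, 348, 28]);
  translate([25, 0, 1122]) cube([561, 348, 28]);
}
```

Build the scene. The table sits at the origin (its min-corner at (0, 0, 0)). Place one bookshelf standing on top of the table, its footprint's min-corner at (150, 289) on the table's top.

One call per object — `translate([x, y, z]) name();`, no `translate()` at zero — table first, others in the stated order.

table();
translate([150, 289, 712]) bookshelf();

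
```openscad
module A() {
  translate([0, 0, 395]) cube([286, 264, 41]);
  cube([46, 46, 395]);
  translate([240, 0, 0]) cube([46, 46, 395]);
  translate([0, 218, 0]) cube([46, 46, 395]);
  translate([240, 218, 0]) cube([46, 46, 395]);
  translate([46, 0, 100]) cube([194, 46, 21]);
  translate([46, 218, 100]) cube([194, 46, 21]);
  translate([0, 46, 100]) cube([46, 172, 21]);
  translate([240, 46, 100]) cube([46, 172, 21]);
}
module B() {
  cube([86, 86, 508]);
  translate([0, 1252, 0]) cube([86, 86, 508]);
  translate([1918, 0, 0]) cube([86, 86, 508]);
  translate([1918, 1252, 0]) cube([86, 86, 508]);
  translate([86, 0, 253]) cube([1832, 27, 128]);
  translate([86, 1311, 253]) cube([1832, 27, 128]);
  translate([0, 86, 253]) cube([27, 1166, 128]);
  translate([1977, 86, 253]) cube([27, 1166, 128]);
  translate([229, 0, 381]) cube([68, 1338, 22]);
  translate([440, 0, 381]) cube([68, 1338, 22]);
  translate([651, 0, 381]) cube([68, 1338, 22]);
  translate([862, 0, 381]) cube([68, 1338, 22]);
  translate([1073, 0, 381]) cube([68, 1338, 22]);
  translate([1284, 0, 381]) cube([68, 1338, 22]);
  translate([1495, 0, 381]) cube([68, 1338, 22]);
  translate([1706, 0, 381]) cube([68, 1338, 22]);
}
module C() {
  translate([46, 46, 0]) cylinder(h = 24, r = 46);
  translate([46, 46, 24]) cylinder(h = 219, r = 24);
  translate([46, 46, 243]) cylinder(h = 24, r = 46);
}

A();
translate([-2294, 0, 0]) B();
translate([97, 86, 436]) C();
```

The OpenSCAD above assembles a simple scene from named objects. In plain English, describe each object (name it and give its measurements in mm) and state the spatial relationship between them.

A is a four-legged stool. The seat is a 286×264×41 mm slab whose top surface is at z = 436 mm; four square legs, each 46×46 mm in cross-section, run from the floor (z = 0) to the underside of the seat, each flush with a corner of the seat. Four stretchers, 46 mm wide and 21 mm tall, connect adjacent legs with their undersides at z = 100 mm, each running between the inner faces of the legs it joins and aligned with the legs' outer faces on the other axis.

B is a bed frame 2004 mm long (x) by 1338 mm wide (y). Four 86×86 mm corner posts, 508 mm tall, at the corners of the footprint. Four rails of 27 mm thickness and 128 mm height run between adjacent posts with their undersides at z = 253 mm, their outer faces flush with the outside of the frame (the two x-running rails run between the posts' inner faces; the two y-running rails run between the posts' inner faces). 8 slats, each 68 mm wide (x) and 22 mm thick, lie across the top of the two x-running rails, running the full 1338 mm width of the frame in y; the slats are evenly spaced along x between the inner faces of the end posts with equal gaps (rounded down to the nearest mm) at the −x end and between each pair — any rounding remainder accumulates at the +x end.

C is a spool: two coaxial disc flanges of radius 46 mm and thickness 24 mm, joined by a core cylinder of radius 24 mm and height 219 mm. The lower flange rests on z = 0 and the three cylinders share a vertical axis.

The bed frame is on the floor beside the stool on its −x side. The spool is on top of the stool, centred.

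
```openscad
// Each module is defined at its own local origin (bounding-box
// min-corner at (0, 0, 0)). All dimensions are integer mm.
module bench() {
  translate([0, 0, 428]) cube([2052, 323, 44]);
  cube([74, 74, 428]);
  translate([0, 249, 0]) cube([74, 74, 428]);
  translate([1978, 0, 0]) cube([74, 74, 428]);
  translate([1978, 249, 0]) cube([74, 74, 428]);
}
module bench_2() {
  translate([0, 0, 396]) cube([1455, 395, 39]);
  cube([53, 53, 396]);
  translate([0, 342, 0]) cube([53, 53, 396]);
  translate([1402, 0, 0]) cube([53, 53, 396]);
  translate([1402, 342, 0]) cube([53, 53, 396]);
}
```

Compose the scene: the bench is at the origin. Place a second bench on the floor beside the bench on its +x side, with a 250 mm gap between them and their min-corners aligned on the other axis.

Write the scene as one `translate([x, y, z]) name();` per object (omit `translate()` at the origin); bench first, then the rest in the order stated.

bench();
translate([2302, 0, 0]) bench_2();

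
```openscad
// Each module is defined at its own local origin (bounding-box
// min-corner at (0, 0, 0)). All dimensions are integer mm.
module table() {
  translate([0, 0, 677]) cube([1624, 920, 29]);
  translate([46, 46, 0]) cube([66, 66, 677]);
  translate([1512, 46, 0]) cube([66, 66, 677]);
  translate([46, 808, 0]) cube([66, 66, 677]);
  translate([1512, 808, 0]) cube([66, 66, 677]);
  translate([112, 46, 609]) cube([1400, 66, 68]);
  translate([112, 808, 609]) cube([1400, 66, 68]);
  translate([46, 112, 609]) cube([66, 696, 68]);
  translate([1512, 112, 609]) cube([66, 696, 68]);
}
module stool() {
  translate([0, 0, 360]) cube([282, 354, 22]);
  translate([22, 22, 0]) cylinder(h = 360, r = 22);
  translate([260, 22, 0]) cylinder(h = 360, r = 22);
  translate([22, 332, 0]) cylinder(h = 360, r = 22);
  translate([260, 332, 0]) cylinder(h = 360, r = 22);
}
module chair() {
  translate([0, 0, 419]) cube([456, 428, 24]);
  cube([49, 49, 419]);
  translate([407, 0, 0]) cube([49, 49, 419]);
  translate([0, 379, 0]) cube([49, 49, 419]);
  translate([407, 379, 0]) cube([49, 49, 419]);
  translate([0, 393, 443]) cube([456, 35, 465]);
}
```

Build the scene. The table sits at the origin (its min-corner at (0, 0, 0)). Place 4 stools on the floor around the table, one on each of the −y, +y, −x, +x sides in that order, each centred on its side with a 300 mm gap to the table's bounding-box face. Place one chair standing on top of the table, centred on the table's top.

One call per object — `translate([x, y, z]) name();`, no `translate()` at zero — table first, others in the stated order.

table();
translate([671, -654, 0]) stool();
translate([671, 1220, 0]) stool();
translate([-582, 283, 0]) stool();
translate([1924, 283, 0]) stool();
translate([584, 246, 706]) chair();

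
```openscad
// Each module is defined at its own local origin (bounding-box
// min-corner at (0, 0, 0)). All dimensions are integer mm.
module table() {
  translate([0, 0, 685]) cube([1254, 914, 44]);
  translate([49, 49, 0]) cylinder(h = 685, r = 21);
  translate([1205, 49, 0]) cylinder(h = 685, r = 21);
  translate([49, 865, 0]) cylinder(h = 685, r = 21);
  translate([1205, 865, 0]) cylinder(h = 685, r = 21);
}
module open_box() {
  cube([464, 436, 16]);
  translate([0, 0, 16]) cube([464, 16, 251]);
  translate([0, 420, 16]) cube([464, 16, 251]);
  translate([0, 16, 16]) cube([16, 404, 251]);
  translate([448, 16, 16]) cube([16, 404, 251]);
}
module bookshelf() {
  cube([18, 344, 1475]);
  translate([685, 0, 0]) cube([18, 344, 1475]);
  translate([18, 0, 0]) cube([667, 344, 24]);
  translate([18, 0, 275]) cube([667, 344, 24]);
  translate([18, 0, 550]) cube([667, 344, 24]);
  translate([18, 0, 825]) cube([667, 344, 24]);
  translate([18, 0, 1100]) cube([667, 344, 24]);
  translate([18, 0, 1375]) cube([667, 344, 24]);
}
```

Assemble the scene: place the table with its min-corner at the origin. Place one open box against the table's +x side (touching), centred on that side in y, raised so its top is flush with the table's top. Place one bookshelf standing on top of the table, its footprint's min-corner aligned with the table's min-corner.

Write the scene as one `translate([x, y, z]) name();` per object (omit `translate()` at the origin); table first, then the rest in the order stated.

table();
translate([1254, 239, 462]) open_box();
translate([0, 0, 729]) bookshelf();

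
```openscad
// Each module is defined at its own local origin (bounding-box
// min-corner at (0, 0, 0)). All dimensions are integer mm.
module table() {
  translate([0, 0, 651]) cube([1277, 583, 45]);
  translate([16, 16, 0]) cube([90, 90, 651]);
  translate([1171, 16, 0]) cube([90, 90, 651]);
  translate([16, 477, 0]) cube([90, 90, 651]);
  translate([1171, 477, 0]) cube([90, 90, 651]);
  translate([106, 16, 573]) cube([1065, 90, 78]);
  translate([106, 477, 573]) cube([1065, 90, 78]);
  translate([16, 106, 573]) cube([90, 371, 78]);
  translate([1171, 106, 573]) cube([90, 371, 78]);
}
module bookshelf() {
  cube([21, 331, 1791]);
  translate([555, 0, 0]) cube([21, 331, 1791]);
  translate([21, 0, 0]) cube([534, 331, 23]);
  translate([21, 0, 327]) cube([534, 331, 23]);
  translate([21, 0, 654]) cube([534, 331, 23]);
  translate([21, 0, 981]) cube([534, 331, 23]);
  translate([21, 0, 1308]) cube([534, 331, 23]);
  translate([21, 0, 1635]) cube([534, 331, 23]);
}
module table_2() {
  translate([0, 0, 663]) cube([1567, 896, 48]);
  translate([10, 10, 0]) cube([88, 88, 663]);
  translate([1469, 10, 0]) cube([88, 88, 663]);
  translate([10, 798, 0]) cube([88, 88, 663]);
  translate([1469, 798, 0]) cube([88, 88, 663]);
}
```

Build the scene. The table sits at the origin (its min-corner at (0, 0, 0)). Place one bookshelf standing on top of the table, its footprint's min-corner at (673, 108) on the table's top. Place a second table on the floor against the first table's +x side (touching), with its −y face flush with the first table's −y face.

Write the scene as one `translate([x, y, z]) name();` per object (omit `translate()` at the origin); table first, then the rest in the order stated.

table();
translate([673, 108, 696]) bookshelf();
translate([1277, 0, 0]) table_2();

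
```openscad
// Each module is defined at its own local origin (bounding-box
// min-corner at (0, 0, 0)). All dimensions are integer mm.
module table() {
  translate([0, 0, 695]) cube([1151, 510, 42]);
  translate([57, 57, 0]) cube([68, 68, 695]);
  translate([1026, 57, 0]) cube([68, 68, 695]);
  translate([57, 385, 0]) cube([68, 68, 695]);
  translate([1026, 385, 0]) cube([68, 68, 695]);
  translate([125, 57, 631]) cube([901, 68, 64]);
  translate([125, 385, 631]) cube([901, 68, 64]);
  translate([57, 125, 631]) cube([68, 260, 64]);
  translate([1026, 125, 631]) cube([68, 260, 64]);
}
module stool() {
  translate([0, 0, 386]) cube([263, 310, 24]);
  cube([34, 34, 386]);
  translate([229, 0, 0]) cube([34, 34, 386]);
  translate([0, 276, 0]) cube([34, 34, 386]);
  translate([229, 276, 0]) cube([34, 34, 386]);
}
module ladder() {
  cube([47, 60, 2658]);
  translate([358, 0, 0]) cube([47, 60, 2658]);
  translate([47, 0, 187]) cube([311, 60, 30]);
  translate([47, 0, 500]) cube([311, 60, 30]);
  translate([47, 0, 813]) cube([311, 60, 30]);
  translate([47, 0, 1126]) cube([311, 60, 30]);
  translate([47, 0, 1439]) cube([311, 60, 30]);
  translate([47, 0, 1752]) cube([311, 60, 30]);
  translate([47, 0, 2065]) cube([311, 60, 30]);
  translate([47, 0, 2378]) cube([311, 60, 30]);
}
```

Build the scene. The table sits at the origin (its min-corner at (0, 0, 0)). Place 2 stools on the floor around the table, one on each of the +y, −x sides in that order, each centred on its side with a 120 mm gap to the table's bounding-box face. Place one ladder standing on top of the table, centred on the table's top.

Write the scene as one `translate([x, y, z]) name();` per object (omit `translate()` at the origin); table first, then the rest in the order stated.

table();
translate([444, 630, 0]) stool();
translate([-383, 100, 0]) stool();
translate([373, 225, 737]) ladder();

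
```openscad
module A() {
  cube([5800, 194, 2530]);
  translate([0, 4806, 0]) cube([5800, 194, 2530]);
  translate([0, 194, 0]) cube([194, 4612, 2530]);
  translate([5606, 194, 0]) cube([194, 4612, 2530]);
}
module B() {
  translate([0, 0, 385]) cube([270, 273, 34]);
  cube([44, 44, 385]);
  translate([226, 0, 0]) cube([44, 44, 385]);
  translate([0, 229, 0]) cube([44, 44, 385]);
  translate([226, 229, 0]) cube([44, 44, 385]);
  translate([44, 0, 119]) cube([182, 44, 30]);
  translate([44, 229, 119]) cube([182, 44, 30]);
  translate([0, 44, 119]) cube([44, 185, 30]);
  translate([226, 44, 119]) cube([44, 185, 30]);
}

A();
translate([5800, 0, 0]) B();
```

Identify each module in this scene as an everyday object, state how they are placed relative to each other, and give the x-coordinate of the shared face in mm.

A is a house frame. B is a stool. The stool is against the house frame's +x side, with their −y faces flush. The x-coordinate of the shared face is 5800 mm.

The house frame's +x face and the stool's −x face are both at x = 5800 mm.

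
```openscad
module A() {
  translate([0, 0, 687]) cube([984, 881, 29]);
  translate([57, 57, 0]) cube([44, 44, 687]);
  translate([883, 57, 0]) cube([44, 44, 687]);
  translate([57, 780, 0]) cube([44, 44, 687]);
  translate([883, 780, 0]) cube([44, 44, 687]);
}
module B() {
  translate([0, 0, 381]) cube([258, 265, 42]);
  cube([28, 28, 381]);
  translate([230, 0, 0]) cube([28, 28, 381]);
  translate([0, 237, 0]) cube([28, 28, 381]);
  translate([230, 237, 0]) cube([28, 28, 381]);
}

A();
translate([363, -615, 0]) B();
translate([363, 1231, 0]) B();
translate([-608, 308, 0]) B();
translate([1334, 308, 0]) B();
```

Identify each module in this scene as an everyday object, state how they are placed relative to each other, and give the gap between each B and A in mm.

Each stool's nearest face is 350 mm from the table's bounding box.

A is a table. B is a stool. Four stools sit around the table at the −y, +y, −x, +x sides. The gap between each stool and the table is 350 mm.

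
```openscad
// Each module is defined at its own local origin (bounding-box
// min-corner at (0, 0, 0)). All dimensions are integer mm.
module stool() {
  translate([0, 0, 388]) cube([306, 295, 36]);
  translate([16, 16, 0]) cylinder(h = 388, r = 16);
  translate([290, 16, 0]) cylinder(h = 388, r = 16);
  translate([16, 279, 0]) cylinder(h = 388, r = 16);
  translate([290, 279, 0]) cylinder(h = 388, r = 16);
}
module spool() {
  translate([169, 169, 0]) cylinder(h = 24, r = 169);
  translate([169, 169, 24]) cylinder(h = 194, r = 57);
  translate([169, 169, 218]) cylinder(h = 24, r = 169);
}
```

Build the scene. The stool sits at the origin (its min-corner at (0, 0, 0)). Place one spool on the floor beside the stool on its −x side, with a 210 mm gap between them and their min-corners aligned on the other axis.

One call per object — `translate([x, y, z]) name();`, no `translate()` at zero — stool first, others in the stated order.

stool();
translate([-548, 0, 0]) spool();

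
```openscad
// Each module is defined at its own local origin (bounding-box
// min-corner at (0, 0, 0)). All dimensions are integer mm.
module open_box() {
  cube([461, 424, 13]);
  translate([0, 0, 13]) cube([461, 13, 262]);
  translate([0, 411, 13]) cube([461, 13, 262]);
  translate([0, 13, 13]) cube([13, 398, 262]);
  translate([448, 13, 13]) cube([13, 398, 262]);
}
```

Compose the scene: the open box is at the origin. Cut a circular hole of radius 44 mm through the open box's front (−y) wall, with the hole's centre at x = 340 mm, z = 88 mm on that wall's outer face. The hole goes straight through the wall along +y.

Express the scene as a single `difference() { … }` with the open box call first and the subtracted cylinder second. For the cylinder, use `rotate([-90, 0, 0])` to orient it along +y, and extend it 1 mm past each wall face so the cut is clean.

difference() {
  open_box();
  translate([340, -1, 88]) rotate([-90, 0, 0]) cylinder(h = 15, r = 44);
}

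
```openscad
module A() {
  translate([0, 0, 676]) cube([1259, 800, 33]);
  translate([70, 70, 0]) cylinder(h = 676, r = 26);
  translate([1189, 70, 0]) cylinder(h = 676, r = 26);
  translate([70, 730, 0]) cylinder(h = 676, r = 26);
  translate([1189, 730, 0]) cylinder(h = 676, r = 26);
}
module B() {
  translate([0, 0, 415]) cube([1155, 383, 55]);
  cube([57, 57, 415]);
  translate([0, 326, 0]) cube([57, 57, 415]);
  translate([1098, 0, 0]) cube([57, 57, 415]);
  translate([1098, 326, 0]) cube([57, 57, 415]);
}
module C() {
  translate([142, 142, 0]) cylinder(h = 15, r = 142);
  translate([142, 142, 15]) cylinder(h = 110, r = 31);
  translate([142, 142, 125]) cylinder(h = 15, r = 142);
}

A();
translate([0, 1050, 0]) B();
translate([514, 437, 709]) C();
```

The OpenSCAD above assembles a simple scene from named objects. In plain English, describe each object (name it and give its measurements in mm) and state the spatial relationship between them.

A is a table with a 1259×800 mm rectangular top, 33 mm thick, top surface at z = 709 mm, supported by four round legs of 52 mm diameter, each leg's bounding box inset 44 mm from the nearest pair of top edges, running from the floor.

B is a bench: a 1155×383 mm seat slab, 55 mm thick, top at z = 470 mm, on four 57×57 mm square legs flush with the seat corners and standing on z = 0.

C is a spool: two coaxial disc flanges of radius 142 mm and thickness 15 mm, joined by a core cylinder of radius 31 mm and height 110 mm. The lower flange rests on z = 0 and the three cylinders share a vertical axis.

The bench is on the floor beside the table on its +y side. The spool is on top of the table.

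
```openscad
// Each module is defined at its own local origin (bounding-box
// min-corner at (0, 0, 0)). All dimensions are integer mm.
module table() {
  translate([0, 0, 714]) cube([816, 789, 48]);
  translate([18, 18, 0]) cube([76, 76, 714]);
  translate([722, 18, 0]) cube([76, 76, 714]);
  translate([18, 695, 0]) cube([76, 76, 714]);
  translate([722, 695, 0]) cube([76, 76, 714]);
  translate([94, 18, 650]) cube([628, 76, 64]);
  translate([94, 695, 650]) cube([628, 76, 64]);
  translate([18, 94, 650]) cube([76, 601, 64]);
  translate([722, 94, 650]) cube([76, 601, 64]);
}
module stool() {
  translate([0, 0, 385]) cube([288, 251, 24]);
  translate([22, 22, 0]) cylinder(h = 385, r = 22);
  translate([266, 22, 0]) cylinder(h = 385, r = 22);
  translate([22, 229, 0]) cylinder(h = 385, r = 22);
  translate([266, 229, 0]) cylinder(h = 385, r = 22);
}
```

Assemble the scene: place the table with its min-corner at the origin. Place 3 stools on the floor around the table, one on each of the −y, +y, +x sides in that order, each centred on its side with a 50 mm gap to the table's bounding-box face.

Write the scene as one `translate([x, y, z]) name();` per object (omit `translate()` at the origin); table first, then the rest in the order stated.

table();
translate([264, -301, 0]) stool();
translate([264, 839, 0]) stool();
translate([866, 269, 0]) stool();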